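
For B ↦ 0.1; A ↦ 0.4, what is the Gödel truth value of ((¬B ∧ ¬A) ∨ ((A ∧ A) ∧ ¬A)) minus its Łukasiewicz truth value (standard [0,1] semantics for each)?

Gödel evaluation:
  ¬B: Gödel ¬ of 0.1 = 0 (operand ≠ 0)
  ¬A: Gödel ¬ of 0.4 = 0 (operand ≠ 0)
  (¬B ∧ ¬A) = min(0, 0) = 0
  (A ∧ A) = min(0.4, 0.4) = 0.4
  ¬A: Gödel ¬ of 0.4 = 0 (operand ≠ 0)
  ((A ∧ A) ∧ ¬A) = min(0.4, 0) = 0
  ((¬B ∧ ¬A) ∨ ((A ∧ A) ∧ ¬A)) = max(0, 0) = 0
  Gödel value = 0
Łukasiewicz evaluation:
  ¬B: Łukasiewicz ¬ gives 1 − 0.1 = 0.9
  ¬A: Łukasiewicz ¬ gives 1 − 0.4 = 0.6
  (¬B ∧ ¬A) = min(0.9, 0.6) = 0.6
  (A ∧ A) = min(0.4, 0.4) = 0.4
  ¬A: Łukasiewicz ¬ gives 1 − 0.4 = 0.6
  ((A ∧ A) ∧ ¬A) = min(0.4, 0.6) = 0.4
  ((¬B ∧ ¬A) ∨ ((A ∧ A) ∧ ¬A)) = max(0.6, 0.4) = 0.6
  Łukasiewicz value = 0.6
Difference: 0 − 0.6 = -0.60

-0.60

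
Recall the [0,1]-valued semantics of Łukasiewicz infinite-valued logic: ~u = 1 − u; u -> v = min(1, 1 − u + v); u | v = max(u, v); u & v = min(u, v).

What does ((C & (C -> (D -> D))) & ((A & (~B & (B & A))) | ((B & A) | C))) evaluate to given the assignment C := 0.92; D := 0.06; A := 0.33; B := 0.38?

0.92

(D -> D): min(1, 1 − 0.06 + 0.06) = 1
(C -> (D -> D)): min(1, 1 − 0.92 + 1) = 1
(C & (C -> (D -> D))) = min(0.92, 1) = 0.92
~B: Łukasiewicz ¬ gives 1 − 0.38 = 0.62
(B & A) = min(0.38, 0.33) = 0.33
(~B & (B & A)) = min(0.62, 0.33) = 0.33
(A & (~B & (B & A))) = min(0.33, 0.33) = 0.33
(B & A) = min(0.38, 0.33) = 0.33
((B & A) | C) = max(0.33, 0.92) = 0.92
((A & (~B & (B & A))) | ((B & A) | C)) = max(0.33, 0.92) = 0.92
((C & (C -> (D -> D))) & ((A & (~B & (B & A))) | ((B & A) | C))) = min(0.92, 0.92) = 0.92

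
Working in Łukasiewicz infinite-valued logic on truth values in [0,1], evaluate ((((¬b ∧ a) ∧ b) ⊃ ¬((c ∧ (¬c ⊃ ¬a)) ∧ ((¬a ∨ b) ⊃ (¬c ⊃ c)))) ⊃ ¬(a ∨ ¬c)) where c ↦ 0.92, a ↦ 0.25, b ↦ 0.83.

¬b: Łukasiewicz ¬ gives 1 − 0.83 = 0.17
(¬b ∧ a) = min(0.17, 0.25) = 0.17
((¬b ∧ a) ∧ b) = min(0.17, 0.83) = 0.17
¬c: Łukasiewicz ¬ gives 1 − 0.92 = 0.08
¬a: Łukasiewicz ¬ gives 1 − 0.25 = 0.75
(¬c ⊃ ¬a): min(1, 1 − 0.08 + 0.75) = 1
(c ∧ (¬c ⊃ ¬a)) = min(0.92, 1) = 0.92
¬a: Łukasiewicz ¬ gives 1 − 0.25 = 0.75
(¬a ∨ b) = max(0.75, 0.83) = 0.83
¬c: Łukasiewicz ¬ gives 1 − 0.92 = 0.08
(¬c ⊃ c): min(1, 1 − 0.08 + 0.92) = 1
((¬a ∨ b) ⊃ (¬c ⊃ c)): min(1, 1 − 0.83 + 1) = 1
((c ∧ (¬c ⊃ ¬a)) ∧ ((¬a ∨ b) ⊃ (¬c ⊃ c))) = min(0.92, 1) = 0.92
¬((c ∧ (¬c ⊃ ¬a)) ∧ ((¬a ∨ b) ⊃ (¬c ⊃ c))): Łukasiewicz ¬ gives 1 − 0.92 = 0.08
(((¬b ∧ a) ∧ b) ⊃ ¬((c ∧ (¬c ⊃ ¬a)) ∧ ((¬a ∨ b) ⊃ (¬c ⊃ c)))): min(1, 1 − 0.17 + 0.08) = 0.91
¬c: Łukasiewicz ¬ gives 1 − 0.92 = 0.08
(a ∨ ¬c) = max(0.25, 0.08) = 0.25
¬(a ∨ ¬c): Łukasiewicz ¬ gives 1 − 0.25 = 0.75
((((¬b ∧ a) ∧ b) ⊃ ¬((c ∧ (¬c ⊃ ¬a)) ∧ ((¬a ∨ b) ⊃ (¬c ⊃ c)))) ⊃ ¬(a ∨ ¬c)): min(1, 1 − 0.91 + 0.75) = 0.84

0.84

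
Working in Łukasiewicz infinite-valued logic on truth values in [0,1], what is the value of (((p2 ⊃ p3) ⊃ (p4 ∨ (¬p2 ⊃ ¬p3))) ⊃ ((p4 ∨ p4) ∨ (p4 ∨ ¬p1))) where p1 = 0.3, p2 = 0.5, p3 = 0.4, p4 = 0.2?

(p2 ⊃ p3): min(1, 1 − 0.5 + 0.4) = 0.9
¬p2: Łukasiewicz ¬ gives 1 − 0.5 = 0.5
¬p3: Łukasiewicz ¬ gives 1 − 0.4 = 0.6
(¬p2 ⊃ ¬p3): min(1, 1 − 0.5 + 0.6) = 1
(p4 ∨ (¬p2 ⊃ ¬p3)) = max(0.2, 1) = 1
((p2 ⊃ p3) ⊃ (p4 ∨ (¬p2 ⊃ ¬p3))): min(1, 1 − 0.9 + 1) = 1
(p4 ∨ p4) = max(0.2, 0.2) = 0.2
¬p1: Łukasiewicz ¬ gives 1 − 0.3 = 0.7
(p4 ∨ ¬p1) = max(0.2, 0.7) = 0.7
((p4 ∨ p4) ∨ (p4 ∨ ¬p1)) = max(0.2, 0.7) = 0.7
(((p2 ⊃ p3) ⊃ (p4 ∨ (¬p2 ⊃ ¬p3))) ⊃ ((p4 ∨ p4) ∨ (p4 ∨ ¬p1))): min(1, 1 − 1 + 0.7) = 0.7

0.70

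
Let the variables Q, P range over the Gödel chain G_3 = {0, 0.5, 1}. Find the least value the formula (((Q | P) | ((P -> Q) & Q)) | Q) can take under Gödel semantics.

0.00

The minimum is attained at Q = 0, P = 0:
  (Q | P) = max(0, 0) = 0
  (P -> Q): 0 ≤ 0, so result = 1
  ((P -> Q) & Q) = min(1, 0) = 0
  ((Q | P) | ((P -> Q) & Q)) = max(0, 0) = 0
  (((Q | P) | ((P -> Q) & Q)) | Q) = max(0, 0) = 0
Checking all 9 assignments confirms none give a value below 0.00.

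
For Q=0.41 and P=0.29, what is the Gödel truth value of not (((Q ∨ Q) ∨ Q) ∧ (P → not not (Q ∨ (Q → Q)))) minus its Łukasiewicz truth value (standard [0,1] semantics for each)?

-0.59

Gödel evaluation:
  (Q ∨ Q) = max(0.41, 0.41) = 0.41
  ((Q ∨ Q) ∨ Q) = max(0.41, 0.41) = 0.41
  (Q → Q): 0.41 ≤ 0.41, so result = 1
  (Q ∨ (Q → Q)) = max(0.41, 1) = 1
  not (Q ∨ (Q → Q)): Gödel ¬ of 1 = 0 (operand ≠ 0)
  not not (Q ∨ (Q → Q)): Gödel ¬ of 0 = 1 (operand is 0)
  (P → not not (Q ∨ (Q → Q))): 0.29 ≤ 1, so result = 1
  (((Q ∨ Q) ∨ Q) ∧ (P → not not (Q ∨ (Q → Q)))) = min(0.41, 1) = 0.41
  not (((Q ∨ Q) ∨ Q) ∧ (P → not not (Q ∨ (Q → Q)))): Gödel ¬ of 0.41 = 0 (operand ≠ 0)
  Gödel value = 0
Łukasiewicz evaluation:
  (Q ∨ Q) = max(0.41, 0.41) = 0.41
  ((Q ∨ Q) ∨ Q) = max(0.41, 0.41) = 0.41
  (Q → Q): min(1, 1 − 0.41 + 0.41) = 1
  (Q ∨ (Q → Q)) = max(0.41, 1) = 1
  not (Q ∨ (Q → Q)): Łukasiewicz ¬ gives 1 − 1 = 0
  not not (Q ∨ (Q → Q)): Łukasiewicz ¬ gives 1 − 0 = 1
  (P → not not (Q ∨ (Q → Q))): min(1, 1 − 0.29 + 1) = 1
  (((Q ∨ Q) ∨ Q) ∧ (P → not not (Q ∨ (Q → Q)))) = min(0.41, 1) = 0.41
  not (((Q ∨ Q) ∨ Q) ∧ (P → not not (Q ∨ (Q → Q)))): Łukasiewicz ¬ gives 1 − 0.41 = 0.59
  Łukasiewicz value = 0.59
Difference: 0 − 0.59 = -0.59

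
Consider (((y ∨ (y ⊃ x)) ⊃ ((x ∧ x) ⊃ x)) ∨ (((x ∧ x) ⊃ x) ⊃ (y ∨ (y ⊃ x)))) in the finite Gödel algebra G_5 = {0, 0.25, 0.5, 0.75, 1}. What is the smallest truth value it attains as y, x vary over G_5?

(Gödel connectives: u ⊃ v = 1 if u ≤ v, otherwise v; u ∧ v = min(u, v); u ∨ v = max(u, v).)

1.00

Every assignment gives 1. For instance at y = 0, x = 0:
  (y ⊃ x): 0 ≤ 0, so result = 1
  (y ∨ (y ⊃ x)) = max(0, 1) = 1
  (x ∧ x) = min(0, 0) = 0
  ((x ∧ x) ⊃ x): 0 ≤ 0, so result = 1
  ((y ∨ (y ⊃ x)) ⊃ ((x ∧ x) ⊃ x)): 1 ≤ 1, so result = 1
  (x ∧ x) = min(0, 0) = 0
  ((x ∧ x) ⊃ x): 0 ≤ 0, so result = 1
  (y ⊃ x): 0 ≤ 0, so result = 1
  (y ∨ (y ⊃ x)) = max(0, 1) = 1
  (((x ∧ x) ⊃ x) ⊃ (y ∨ (y ⊃ x))): 1 ≤ 1, so result = 1
  (((y ∨ (y ⊃ x)) ⊃ ((x ∧ x) ⊃ x)) ∨ (((x ∧ x) ⊃ x) ⊃ (y ∨ (y ⊃ x)))) = max(1, 1) = 1
All 25 assignments give value 1 — the formula is a G_5-tautology.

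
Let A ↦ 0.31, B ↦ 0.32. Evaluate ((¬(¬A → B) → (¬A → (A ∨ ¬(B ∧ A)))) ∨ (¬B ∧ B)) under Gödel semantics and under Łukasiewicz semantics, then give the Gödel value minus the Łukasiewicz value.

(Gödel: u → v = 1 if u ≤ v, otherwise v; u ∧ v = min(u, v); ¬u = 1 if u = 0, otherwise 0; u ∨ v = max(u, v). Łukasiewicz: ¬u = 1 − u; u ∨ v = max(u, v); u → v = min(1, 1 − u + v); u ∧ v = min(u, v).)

0.00

Gödel evaluation:
  ¬A: Gödel ¬ of 0.31 = 0 (operand ≠ 0)
  (¬A → B): 0 ≤ 0.32, so result = 1
  ¬(¬A → B): Gödel ¬ of 1 = 0 (operand ≠ 0)
  ¬A: Gödel ¬ of 0.31 = 0 (operand ≠ 0)
  (B ∧ A) = min(0.32, 0.31) = 0.31
  ¬(B ∧ A): Gödel ¬ of 0.31 = 0 (operand ≠ 0)
  (A ∨ ¬(B ∧ A)) = max(0.31, 0) = 0.31
  (¬A → (A ∨ ¬(B ∧ A))): 0 ≤ 0.31, so result = 1
  (¬(¬A → B) → (¬A → (A ∨ ¬(B ∧ A)))): 0 ≤ 1, so result = 1
  ¬B: Gödel ¬ of 0.32 = 0 (operand ≠ 0)
  (¬B ∧ B) = min(0, 0.32) = 0
  ((¬(¬A → B) → (¬A → (A ∨ ¬(B ∧ A)))) ∨ (¬B ∧ B)) = max(1, 0) = 1
  Gödel value = 1
Łukasiewicz evaluation:
  ¬A: Łukasiewicz ¬ gives 1 − 0.31 = 0.69
  (¬A → B): min(1, 1 − 0.69 + 0.32) = 0.63
  ¬(¬A → B): Łukasiewicz ¬ gives 1 − 0.63 = 0.37
  ¬A: Łukasiewicz ¬ gives 1 − 0.31 = 0.69
  (B ∧ A) = min(0.32, 0.31) = 0.31
  ¬(B ∧ A): Łukasiewicz ¬ gives 1 − 0.31 = 0.69
  (A ∨ ¬(B ∧ A)) = max(0.31, 0.69) = 0.69
  (¬A → (A ∨ ¬(B ∧ A))): min(1, 1 − 0.69 + 0.69) = 1
  (¬(¬A → B) → (¬A → (A ∨ ¬(B ∧ A)))): min(1, 1 − 0.37 + 1) = 1
  ¬B: Łukasiewicz ¬ gives 1 − 0.32 = 0.68
  (¬B ∧ B) = min(0.68, 0.32) = 0.32
  ((¬(¬A → B) → (¬A → (A ∨ ¬(B ∧ A)))) ∨ (¬B ∧ B)) = max(1, 0.32) = 1
  Łukasiewicz value = 1
Difference: 1 − 1 = 0.00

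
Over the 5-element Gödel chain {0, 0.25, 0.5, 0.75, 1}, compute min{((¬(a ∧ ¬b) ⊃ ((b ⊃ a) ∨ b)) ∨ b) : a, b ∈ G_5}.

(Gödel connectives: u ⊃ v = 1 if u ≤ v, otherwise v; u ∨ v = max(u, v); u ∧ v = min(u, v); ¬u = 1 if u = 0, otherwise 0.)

The minimum is attained at a = 0, b = 0.25:
  ¬b: Gödel ¬ of 0.25 = 0 (operand ≠ 0)
  (a ∧ ¬b) = min(0, 0) = 0
  ¬(a ∧ ¬b): Gödel ¬ of 0 = 1 (operand is 0)
  (b ⊃ a): 0.25 > 0, so result = 0
  ((b ⊃ a) ∨ b) = max(0, 0.25) = 0.25
  (¬(a ∧ ¬b) ⊃ ((b ⊃ a) ∨ b)): 1 > 0.25, so result = 0.25
  ((¬(a ∧ ¬b) ⊃ ((b ⊃ a) ∨ b)) ∨ b) = max(0.25, 0.25) = 0.25
Checking all 25 assignments confirms none give a value below 0.25.

0.25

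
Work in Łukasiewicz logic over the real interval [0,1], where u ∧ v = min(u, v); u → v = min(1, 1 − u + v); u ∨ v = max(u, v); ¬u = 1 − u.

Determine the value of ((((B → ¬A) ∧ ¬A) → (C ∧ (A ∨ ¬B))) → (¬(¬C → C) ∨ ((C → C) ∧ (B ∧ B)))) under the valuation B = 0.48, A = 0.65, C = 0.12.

¬A: Łukasiewicz ¬ gives 1 − 0.65 = 0.35
(B → ¬A): min(1, 1 − 0.48 + 0.35) = 0.87
¬A: Łukasiewicz ¬ gives 1 − 0.65 = 0.35
((B → ¬A) ∧ ¬A) = min(0.87, 0.35) = 0.35
¬B: Łukasiewicz ¬ gives 1 − 0.48 = 0.52
(A ∨ ¬B) = max(0.65, 0.52) = 0.65
(C ∧ (A ∨ ¬B)) = min(0.12, 0.65) = 0.12
(((B → ¬A) ∧ ¬A) → (C ∧ (A ∨ ¬B))): min(1, 1 − 0.35 + 0.12) = 0.77
¬C: Łukasiewicz ¬ gives 1 − 0.12 = 0.88
(¬C → C): min(1, 1 − 0.88 + 0.12) = 0.24
¬(¬C → C): Łukasiewicz ¬ gives 1 − 0.24 = 0.76
(C → C): min(1, 1 − 0.12 + 0.12) = 1
(B ∧ B) = min(0.48, 0.48) = 0.48
((C → C) ∧ (B ∧ B)) = min(1, 0.48) = 0.48
(¬(¬C → C) ∨ ((C → C) ∧ (B ∧ B))) = max(0.76, 0.48) = 0.76
((((B → ¬A) ∧ ¬A) → (C ∧ (A ∨ ¬B))) → (¬(¬C → C) ∨ ((C → C) ∧ (B ∧ B)))): min(1, 1 − 0.77 + 0.76) = 0.99

0.99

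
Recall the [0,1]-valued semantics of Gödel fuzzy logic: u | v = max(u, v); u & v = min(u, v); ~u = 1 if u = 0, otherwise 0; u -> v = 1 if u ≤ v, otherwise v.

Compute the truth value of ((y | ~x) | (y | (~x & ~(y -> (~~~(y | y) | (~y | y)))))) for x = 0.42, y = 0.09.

~x: Gödel ¬ of 0.42 = 0 (operand ≠ 0)
(y | ~x) = max(0.09, 0) = 0.09
~x: Gödel ¬ of 0.42 = 0 (operand ≠ 0)
(y | y) = max(0.09, 0.09) = 0.09
~(y | y): Gödel ¬ of 0.09 = 0 (operand ≠ 0)
~~(y | y): Gödel ¬ of 0 = 1 (operand is 0)
~~~(y | y): Gödel ¬ of 1 = 0 (operand ≠ 0)
~y: Gödel ¬ of 0.09 = 0 (operand ≠ 0)
(~y | y) = max(0, 0.09) = 0.09
(~~~(y | y) | (~y | y)) = max(0, 0.09) = 0.09
(y -> (~~~(y | y) | (~y | y))): 0.09 ≤ 0.09, so result = 1
~(y -> (~~~(y | y) | (~y | y))): Gödel ¬ of 1 = 0 (operand ≠ 0)
(~x & ~(y -> (~~~(y | y) | (~y | y)))) = min(0, 0) = 0
(y | (~x & ~(y -> (~~~(y | y) | (~y | y))))) = max(0.09, 0) = 0.09
((y | ~x) | (y | (~x & ~(y -> (~~~(y | y) | (~y | y)))))) = max(0.09, 0.09) = 0.09

0.09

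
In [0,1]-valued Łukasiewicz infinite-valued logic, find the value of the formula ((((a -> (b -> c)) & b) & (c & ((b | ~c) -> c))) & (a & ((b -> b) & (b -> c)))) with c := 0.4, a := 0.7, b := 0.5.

(b -> c): min(1, 1 − 0.5 + 0.4) = 0.9
(a -> (b -> c)): min(1, 1 − 0.7 + 0.9) = 1
((a -> (b -> c)) & b) = min(1, 0.5) = 0.5
~c: Łukasiewicz ¬ gives 1 − 0.4 = 0.6
(b | ~c) = max(0.5, 0.6) = 0.6
((b | ~c) -> c): min(1, 1 − 0.6 + 0.4) = 0.8
(c & ((b | ~c) -> c)) = min(0.4, 0.8) = 0.4
(((a -> (b -> c)) & b) & (c & ((b | ~c) -> c))) = min(0.5, 0.4) = 0.4
(b -> b): min(1, 1 − 0.5 + 0.5) = 1
(b -> c): min(1, 1 − 0.5 + 0.4) = 0.9
((b -> b) & (b -> c)) = min(1, 0.9) = 0.9
(a & ((b -> b) & (b -> c))) = min(0.7, 0.9) = 0.7
((((a -> (b -> c)) & b) & (c & ((b | ~c) -> c))) & (a & ((b -> b) & (b -> c)))) = min(0.4, 0.7) = 0.4

0.40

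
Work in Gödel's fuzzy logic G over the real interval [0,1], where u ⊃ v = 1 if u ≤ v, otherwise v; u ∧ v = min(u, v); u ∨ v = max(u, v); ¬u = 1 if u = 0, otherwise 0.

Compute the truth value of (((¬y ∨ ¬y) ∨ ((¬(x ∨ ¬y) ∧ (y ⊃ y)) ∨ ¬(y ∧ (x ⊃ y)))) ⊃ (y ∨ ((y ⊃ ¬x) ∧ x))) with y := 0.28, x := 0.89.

¬y: Gödel ¬ of 0.28 = 0 (operand ≠ 0)
¬y: Gödel ¬ of 0.28 = 0 (operand ≠ 0)
(¬y ∨ ¬y) = max(0, 0) = 0
¬y: Gödel ¬ of 0.28 = 0 (operand ≠ 0)
(x ∨ ¬y) = max(0.89, 0) = 0.89
¬(x ∨ ¬y): Gödel ¬ of 0.89 = 0 (operand ≠ 0)
(y ⊃ y): 0.28 ≤ 0.28, so result = 1
(¬(x ∨ ¬y) ∧ (y ⊃ y)) = min(0, 1) = 0
(x ⊃ y): 0.89 > 0.28, so result = 0.28
(y ∧ (x ⊃ y)) = min(0.28, 0.28) = 0.28
¬(y ∧ (x ⊃ y)): Gödel ¬ of 0.28 = 0 (operand ≠ 0)
((¬(x ∨ ¬y) ∧ (y ⊃ y)) ∨ ¬(y ∧ (x ⊃ y))) = max(0, 0) = 0
((¬y ∨ ¬y) ∨ ((¬(x ∨ ¬y) ∧ (y ⊃ y)) ∨ ¬(y ∧ (x ⊃ y)))) = max(0, 0) = 0
¬x: Gödel ¬ of 0.89 = 0 (operand ≠ 0)
(y ⊃ ¬x): 0.28 > 0, so result = 0
((y ⊃ ¬x) ∧ x) = min(0, 0.89) = 0
(y ∨ ((y ⊃ ¬x) ∧ x)) = max(0.28, 0) = 0.28
(((¬y ∨ ¬y) ∨ ((¬(x ∨ ¬y) ∧ (y ⊃ y)) ∨ ¬(y ∧ (x ⊃ y)))) ⊃ (y ∨ ((y ⊃ ¬x) ∧ x))): 0 ≤ 0.28, so result = 1

1.00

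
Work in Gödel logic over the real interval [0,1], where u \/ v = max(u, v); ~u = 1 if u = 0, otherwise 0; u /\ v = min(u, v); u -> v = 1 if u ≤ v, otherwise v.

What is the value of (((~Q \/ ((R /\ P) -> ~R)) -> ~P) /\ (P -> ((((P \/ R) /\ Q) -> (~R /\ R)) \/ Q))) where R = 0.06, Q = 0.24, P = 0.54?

~Q: Gödel ¬ of 0.24 = 0 (operand ≠ 0)
(R /\ P) = min(0.06, 0.54) = 0.06
~R: Gödel ¬ of 0.06 = 0 (operand ≠ 0)
((R /\ P) -> ~R): 0.06 > 0, so result = 0
(~Q \/ ((R /\ P) -> ~R)) = max(0, 0) = 0
~P: Gödel ¬ of 0.54 = 0 (operand ≠ 0)
((~Q \/ ((R /\ P) -> ~R)) -> ~P): 0 ≤ 0, so result = 1
(P \/ R) = max(0.54, 0.06) = 0.54
((P \/ R) /\ Q) = min(0.54, 0.24) = 0.24
~R: Gödel ¬ of 0.06 = 0 (operand ≠ 0)
(~R /\ R) = min(0, 0.06) = 0
(((P \/ R) /\ Q) -> (~R /\ R)): 0.24 > 0, so result = 0
((((P \/ R) /\ Q) -> (~R /\ R)) \/ Q) = max(0, 0.24) = 0.24
(P -> ((((P \/ R) /\ Q) -> (~R /\ R)) \/ Q)): 0.54 > 0.24, so result = 0.24
(((~Q \/ ((R /\ P) -> ~R)) -> ~P) /\ (P -> ((((P \/ R) /\ Q) -> (~R /\ R)) \/ Q))) = min(1, 0.24) = 0.24

0.24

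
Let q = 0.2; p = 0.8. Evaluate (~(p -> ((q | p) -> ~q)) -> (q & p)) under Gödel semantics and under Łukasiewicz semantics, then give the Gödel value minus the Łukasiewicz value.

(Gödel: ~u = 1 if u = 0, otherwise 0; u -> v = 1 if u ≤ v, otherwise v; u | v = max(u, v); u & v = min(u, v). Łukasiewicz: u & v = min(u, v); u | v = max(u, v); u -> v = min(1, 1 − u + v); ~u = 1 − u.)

Gödel evaluation:
  (q | p) = max(0.2, 0.8) = 0.8
  ~q: Gödel ¬ of 0.2 = 0 (operand ≠ 0)
  ((q | p) -> ~q): 0.8 > 0, so result = 0
  (p -> ((q | p) -> ~q)): 0.8 > 0, so result = 0
  ~(p -> ((q | p) -> ~q)): Gödel ¬ of 0 = 1 (operand is 0)
  (q & p) = min(0.2, 0.8) = 0.2
  (~(p -> ((q | p) -> ~q)) -> (q & p)): 1 > 0.2, so result = 0.2
  Gödel value = 0.2
Łukasiewicz evaluation:
  (q | p) = max(0.2, 0.8) = 0.8
  ~q: Łukasiewicz ¬ gives 1 − 0.2 = 0.8
  ((q | p) -> ~q): min(1, 1 − 0.8 + 0.8) = 1
  (p -> ((q | p) -> ~q)): min(1, 1 − 0.8 + 1) = 1
  ~(p -> ((q | p) -> ~q)): Łukasiewicz ¬ gives 1 − 1 = 0
  (q & p) = min(0.2, 0.8) = 0.2
  (~(p -> ((q | p) -> ~q)) -> (q & p)): min(1, 1 − 0 + 0.2) = 1
  Łukasiewicz value = 1
Difference: 0.2 − 1 = -0.80

-0.80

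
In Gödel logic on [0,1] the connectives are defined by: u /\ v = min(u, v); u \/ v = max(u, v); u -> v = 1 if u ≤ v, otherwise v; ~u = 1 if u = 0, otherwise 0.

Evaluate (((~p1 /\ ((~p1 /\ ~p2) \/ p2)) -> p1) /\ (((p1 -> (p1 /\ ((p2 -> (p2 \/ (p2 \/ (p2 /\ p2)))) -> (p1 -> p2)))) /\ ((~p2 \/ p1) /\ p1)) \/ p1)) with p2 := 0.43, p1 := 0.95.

0.95

~p1: Gödel ¬ of 0.95 = 0 (operand ≠ 0)
~p1: Gödel ¬ of 0.95 = 0 (operand ≠ 0)
~p2: Gödel ¬ of 0.43 = 0 (operand ≠ 0)
(~p1 /\ ~p2) = min(0, 0) = 0
((~p1 /\ ~p2) \/ p2) = max(0, 0.43) = 0.43
(~p1 /\ ((~p1 /\ ~p2) \/ p2)) = min(0, 0.43) = 0
((~p1 /\ ((~p1 /\ ~p2) \/ p2)) -> p1): 0 ≤ 0.95, so result = 1
(p2 /\ p2) = min(0.43, 0.43) = 0.43
(p2 \/ (p2 /\ p2)) = max(0.43, 0.43) = 0.43
(p2 \/ (p2 \/ (p2 /\ p2))) = max(0.43, 0.43) = 0.43
(p2 -> (p2 \/ (p2 \/ (p2 /\ p2)))): 0.43 ≤ 0.43, so result = 1
(p1 -> p2): 0.95 > 0.43, so result = 0.43
((p2 -> (p2 \/ (p2 \/ (p2 /\ p2)))) -> (p1 -> p2)): 1 > 0.43, so result = 0.43
(p1 /\ ((p2 -> (p2 \/ (p2 \/ (p2 /\ p2)))) -> (p1 -> p2))) = min(0.95, 0.43) = 0.43
(p1 -> (p1 /\ ((p2 -> (p2 \/ (p2 \/ (p2 /\ p2)))) -> (p1 -> p2)))): 0.95 > 0.43, so result = 0.43
~p2: Gödel ¬ of 0.43 = 0 (operand ≠ 0)
(~p2 \/ p1) = max(0, 0.95) = 0.95
((~p2 \/ p1) /\ p1) = min(0.95, 0.95) = 0.95
((p1 -> (p1 /\ ((p2 -> (p2 \/ (p2 \/ (p2 /\ p2)))) -> (p1 -> p2)))) /\ ((~p2 \/ p1) /\ p1)) = min(0.43, 0.95) = 0.43
(((p1 -> (p1 /\ ((p2 -> (p2 \/ (p2 \/ (p2 /\ p2)))) -> (p1 -> p2)))) /\ ((~p2 \/ p1) /\ p1)) \/ p1) = max(0.43, 0.95) = 0.95
(((~p1 /\ ((~p1 /\ ~p2) \/ p2)) -> p1) /\ (((p1 -> (p1 /\ ((p2 -> (p2 \/ (p2 \/ (p2 /\ p2)))) -> (p1 -> p2)))) /\ ((~p2 \/ p1) /\ p1)) \/ p1)) = min(1, 0.95) = 0.95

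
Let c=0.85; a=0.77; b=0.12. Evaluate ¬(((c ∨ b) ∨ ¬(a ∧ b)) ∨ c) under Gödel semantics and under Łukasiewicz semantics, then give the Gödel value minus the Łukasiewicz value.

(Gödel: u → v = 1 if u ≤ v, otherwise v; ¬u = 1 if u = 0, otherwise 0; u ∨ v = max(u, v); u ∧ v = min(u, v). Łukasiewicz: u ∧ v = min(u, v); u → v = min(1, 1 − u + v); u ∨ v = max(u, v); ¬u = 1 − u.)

Gödel evaluation:
  (c ∨ b) = max(0.85, 0.12) = 0.85
  (a ∧ b) = min(0.77, 0.12) = 0.12
  ¬(a ∧ b): Gödel ¬ of 0.12 = 0 (operand ≠ 0)
  ((c ∨ b) ∨ ¬(a ∧ b)) = max(0.85, 0) = 0.85
  (((c ∨ b) ∨ ¬(a ∧ b)) ∨ c) = max(0.85, 0.85) = 0.85
  ¬(((c ∨ b) ∨ ¬(a ∧ b)) ∨ c): Gödel ¬ of 0.85 = 0 (operand ≠ 0)
  Gödel value = 0
Łukasiewicz evaluation:
  (c ∨ b) = max(0.85, 0.12) = 0.85
  (a ∧ b) = min(0.77, 0.12) = 0.12
  ¬(a ∧ b): Łukasiewicz ¬ gives 1 − 0.12 = 0.88
  ((c ∨ b) ∨ ¬(a ∧ b)) = max(0.85, 0.88) = 0.88
  (((c ∨ b) ∨ ¬(a ∧ b)) ∨ c) = max(0.88, 0.85) = 0.88
  ¬(((c ∨ b) ∨ ¬(a ∧ b)) ∨ c): Łukasiewicz ¬ gives 1 − 0.88 = 0.12
  Łukasiewicz value = 0.12
Difference: 0 − 0.12 = -0.12

-0.12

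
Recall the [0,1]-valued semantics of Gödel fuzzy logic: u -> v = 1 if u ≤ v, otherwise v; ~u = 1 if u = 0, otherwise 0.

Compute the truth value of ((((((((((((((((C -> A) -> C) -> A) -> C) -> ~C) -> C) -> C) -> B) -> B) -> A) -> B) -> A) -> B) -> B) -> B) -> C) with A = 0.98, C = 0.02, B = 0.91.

(C -> A): 0.02 ≤ 0.98, so result = 1
((C -> A) -> C): 1 > 0.02, so result = 0.02
(((C -> A) -> C) -> A): 0.02 ≤ 0.98, so result = 1
((((C -> A) -> C) -> A) -> C): 1 > 0.02, so result = 0.02
~C: Gödel ¬ of 0.02 = 0 (operand ≠ 0)
(((((C -> A) -> C) -> A) -> C) -> ~C): 0.02 > 0, so result = 0
((((((C -> A) -> C) -> A) -> C) -> ~C) -> C): 0 ≤ 0.02, so result = 1
(((((((C -> A) -> C) -> A) -> C) -> ~C) -> C) -> C): 1 > 0.02, so result = 0.02
((((((((C -> A) -> C) -> A) -> C) -> ~C) -> C) -> C) -> B): 0.02 ≤ 0.91, so result = 1
(((((((((C -> A) -> C) -> A) -> C) -> ~C) -> C) -> C) -> B) -> B): 1 > 0.91, so result = 0.91
((((((((((C -> A) -> C) -> A) -> C) -> ~C) -> C) -> C) -> B) -> B) -> A): 0.91 ≤ 0.98, so result = 1
(((((((((((C -> A) -> C) -> A) -> C) -> ~C) -> C) -> C) -> B) -> B) -> A) -> B): 1 > 0.91, so result = 0.91
((((((((((((C -> A) -> C) -> A) -> C) -> ~C) -> C) -> C) -> B) -> B) -> A) -> B) -> A): 0.91 ≤ 0.98, so result = 1
(((((((((((((C -> A) -> C) -> A) -> C) -> ~C) -> C) -> C) -> B) -> B) -> A) -> B) -> A) -> B): 1 > 0.91, so result = 0.91
((((((((((((((C -> A) -> C) -> A) -> C) -> ~C) -> C) -> C) -> B) -> B) -> A) -> B) -> A) -> B) -> B): 0.91 ≤ 0.91, so result = 1
(((((((((((((((C -> A) -> C) -> A) -> C) -> ~C) -> C) -> C) -> B) -> B) -> A) -> B) -> A) -> B) -> B) -> B): 1 > 0.91, so result = 0.91
((((((((((((((((C -> A) -> C) -> A) -> C) -> ~C) -> C) -> C) -> B) -> B) -> A) -> B) -> A) -> B) -> B) -> B) -> C): 0.91 > 0.02, so result = 0.02

0.02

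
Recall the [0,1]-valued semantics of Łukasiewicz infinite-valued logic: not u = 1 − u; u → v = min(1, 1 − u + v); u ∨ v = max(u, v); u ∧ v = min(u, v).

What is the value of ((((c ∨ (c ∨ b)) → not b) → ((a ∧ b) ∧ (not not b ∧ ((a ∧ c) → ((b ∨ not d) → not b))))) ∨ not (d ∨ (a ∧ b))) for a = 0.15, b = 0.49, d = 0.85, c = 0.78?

(c ∨ b) = max(0.78, 0.49) = 0.78
(c ∨ (c ∨ b)) = max(0.78, 0.78) = 0.78
not b: Łukasiewicz ¬ gives 1 − 0.49 = 0.51
((c ∨ (c ∨ b)) → not b): min(1, 1 − 0.78 + 0.51) = 0.73
(a ∧ b) = min(0.15, 0.49) = 0.15
not b: Łukasiewicz ¬ gives 1 − 0.49 = 0.51
not not b: Łukasiewicz ¬ gives 1 − 0.51 = 0.49
(a ∧ c) = min(0.15, 0.78) = 0.15
not d: Łukasiewicz ¬ gives 1 − 0.85 = 0.15
(b ∨ not d) = max(0.49, 0.15) = 0.49
not b: Łukasiewicz ¬ gives 1 − 0.49 = 0.51
((b ∨ not d) → not b): min(1, 1 − 0.49 + 0.51) = 1
((a ∧ c) → ((b ∨ not d) → not b)): min(1, 1 − 0.15 + 1) = 1
(not not b ∧ ((a ∧ c) → ((b ∨ not d) → not b))) = min(0.49, 1) = 0.49
((a ∧ b) ∧ (not not b ∧ ((a ∧ c) → ((b ∨ not d) → not b)))) = min(0.15, 0.49) = 0.15
(((c ∨ (c ∨ b)) → not b) → ((a ∧ b) ∧ (not not b ∧ ((a ∧ c) → ((b ∨ not d) → not b))))): min(1, 1 − 0.73 + 0.15) = 0.42
(a ∧ b) = min(0.15, 0.49) = 0.15
(d ∨ (a ∧ b)) = max(0.85, 0.15) = 0.85
not (d ∨ (a ∧ b)): Łukasiewicz ¬ gives 1 − 0.85 = 0.15
((((c ∨ (c ∨ b)) → not b) → ((a ∧ b) ∧ (not not b ∧ ((a ∧ c) → ((b ∨ not d) → not b))))) ∨ not (d ∨ (a ∧ b))) = max(0.42, 0.15) = 0.42

0.42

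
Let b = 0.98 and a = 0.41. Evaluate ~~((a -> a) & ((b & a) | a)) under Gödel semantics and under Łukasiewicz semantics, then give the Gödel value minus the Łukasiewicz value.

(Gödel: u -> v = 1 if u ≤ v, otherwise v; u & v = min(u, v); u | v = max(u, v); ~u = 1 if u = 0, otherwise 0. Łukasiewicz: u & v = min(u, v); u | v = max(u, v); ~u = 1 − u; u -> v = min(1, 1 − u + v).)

Gödel evaluation:
  (a -> a): 0.41 ≤ 0.41, so result = 1
  (b & a) = min(0.98, 0.41) = 0.41
  ((b & a) | a) = max(0.41, 0.41) = 0.41
  ((a -> a) & ((b & a) | a)) = min(1, 0.41) = 0.41
  ~((a -> a) & ((b & a) | a)): Gödel ¬ of 0.41 = 0 (operand ≠ 0)
  ~~((a -> a) & ((b & a) | a)): Gödel ¬ of 0 = 1 (operand is 0)
  Gödel value = 1
Łukasiewicz evaluation:
  (a -> a): min(1, 1 − 0.41 + 0.41) = 1
  (b & a) = min(0.98, 0.41) = 0.41
  ((b & a) | a) = max(0.41, 0.41) = 0.41
  ((a -> a) & ((b & a) | a)) = min(1, 0.41) = 0.41
  ~((a -> a) & ((b & a) | a)): Łukasiewicz ¬ gives 1 − 0.41 = 0.59
  ~~((a -> a) & ((b & a) | a)): Łukasiewicz ¬ gives 1 − 0.59 = 0.41
  Łukasiewicz value = 0.41
Difference: 1 − 0.41 = 0.59

0.59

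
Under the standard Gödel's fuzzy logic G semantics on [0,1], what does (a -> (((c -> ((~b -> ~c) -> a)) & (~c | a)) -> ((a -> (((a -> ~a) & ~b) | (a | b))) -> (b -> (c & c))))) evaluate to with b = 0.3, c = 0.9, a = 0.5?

1.00

~b: Gödel ¬ of 0.3 = 0 (operand ≠ 0)
~c: Gödel ¬ of 0.9 = 0 (operand ≠ 0)
(~b -> ~c): 0 ≤ 0, so result = 1
((~b -> ~c) -> a): 1 > 0.5, so result = 0.5
(c -> ((~b -> ~c) -> a)): 0.9 > 0.5, so result = 0.5
~c: Gödel ¬ of 0.9 = 0 (operand ≠ 0)
(~c | a) = max(0, 0.5) = 0.5
((c -> ((~b -> ~c) -> a)) & (~c | a)) = min(0.5, 0.5) = 0.5
~a: Gödel ¬ of 0.5 = 0 (operand ≠ 0)
(a -> ~a): 0.5 > 0, so result = 0
~b: Gödel ¬ of 0.3 = 0 (operand ≠ 0)
((a -> ~a) & ~b) = min(0, 0) = 0
(a | b) = max(0.5, 0.3) = 0.5
(((a -> ~a) & ~b) | (a | b)) = max(0, 0.5) = 0.5
(a -> (((a -> ~a) & ~b) | (a | b))): 0.5 ≤ 0.5, so result = 1
(c & c) = min(0.9, 0.9) = 0.9
(b -> (c & c)): 0.3 ≤ 0.9, so result = 1
((a -> (((a -> ~a) & ~b) | (a | b))) -> (b -> (c & c))): 1 ≤ 1, so result = 1
(((c -> ((~b -> ~c) -> a)) & (~c | a)) -> ((a -> (((a -> ~a) & ~b) | (a | b))) -> (b -> (c & c)))): 0.5 ≤ 1, so result = 1
(a -> (((c -> ((~b -> ~c) -> a)) & (~c | a)) -> ((a -> (((a -> ~a) & ~b) | (a | b))) -> (b -> (c & c))))): 0.5 ≤ 1, so result = 1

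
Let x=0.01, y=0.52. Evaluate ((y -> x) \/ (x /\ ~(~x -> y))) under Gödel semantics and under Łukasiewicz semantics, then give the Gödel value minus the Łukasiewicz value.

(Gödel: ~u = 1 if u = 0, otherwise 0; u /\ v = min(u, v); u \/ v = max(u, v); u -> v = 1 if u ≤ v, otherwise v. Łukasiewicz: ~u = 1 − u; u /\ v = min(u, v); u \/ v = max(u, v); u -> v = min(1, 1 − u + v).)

Gödel evaluation:
  (y -> x): 0.52 > 0.01, so result = 0.01
  ~x: Gödel ¬ of 0.01 = 0 (operand ≠ 0)
  (~x -> y): 0 ≤ 0.52, so result = 1
  ~(~x -> y): Gödel ¬ of 1 = 0 (operand ≠ 0)
  (x /\ ~(~x -> y)) = min(0.01, 0) = 0
  ((y -> x) \/ (x /\ ~(~x -> y))) = max(0.01, 0) = 0.01
  Gödel value = 0.01
Łukasiewicz evaluation:
  (y -> x): min(1, 1 − 0.52 + 0.01) = 0.49
  ~x: Łukasiewicz ¬ gives 1 − 0.01 = 0.99
  (~x -> y): min(1, 1 − 0.99 + 0.52) = 0.53
  ~(~x -> y): Łukasiewicz ¬ gives 1 − 0.53 = 0.47
  (x /\ ~(~x -> y)) = min(0.01, 0.47) = 0.01
  ((y -> x) \/ (x /\ ~(~x -> y))) = max(0.49, 0.01) = 0.49
  Łukasiewicz value = 0.49
Difference: 0.01 − 0.49 = -0.48

-0.48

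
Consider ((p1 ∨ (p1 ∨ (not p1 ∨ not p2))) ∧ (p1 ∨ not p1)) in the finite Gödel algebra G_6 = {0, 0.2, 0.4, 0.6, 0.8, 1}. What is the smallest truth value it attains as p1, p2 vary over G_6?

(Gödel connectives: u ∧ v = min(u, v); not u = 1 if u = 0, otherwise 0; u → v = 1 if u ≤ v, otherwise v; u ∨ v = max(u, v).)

The minimum is attained at p1 = 0.2, p2 = 0:
  not p1: Gödel ¬ of 0.2 = 0 (operand ≠ 0)
  not p2: Gödel ¬ of 0 = 1 (operand is 0)
  (not p1 ∨ not p2) = max(0, 1) = 1
  (p1 ∨ (not p1 ∨ not p2)) = max(0.2, 1) = 1
  (p1 ∨ (p1 ∨ (not p1 ∨ not p2))) = max(0.2, 1) = 1
  not p1: Gödel ¬ of 0.2 = 0 (operand ≠ 0)
  (p1 ∨ not p1) = max(0.2, 0) = 0.2
  ((p1 ∨ (p1 ∨ (not p1 ∨ not p2))) ∧ (p1 ∨ not p1)) = min(1, 0.2) = 0.2
Checking all 36 assignments confirms none give a value below 0.20.

0.20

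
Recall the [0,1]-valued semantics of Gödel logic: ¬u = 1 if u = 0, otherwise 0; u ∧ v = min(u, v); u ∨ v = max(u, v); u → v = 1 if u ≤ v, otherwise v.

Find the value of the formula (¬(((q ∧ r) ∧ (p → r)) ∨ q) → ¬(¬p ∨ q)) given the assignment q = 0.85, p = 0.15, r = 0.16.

1.00

(q ∧ r) = min(0.85, 0.16) = 0.16
(p → r): 0.15 ≤ 0.16, so result = 1
((q ∧ r) ∧ (p → r)) = min(0.16, 1) = 0.16
(((q ∧ r) ∧ (p → r)) ∨ q) = max(0.16, 0.85) = 0.85
¬(((q ∧ r) ∧ (p → r)) ∨ q): Gödel ¬ of 0.85 = 0 (operand ≠ 0)
¬p: Gödel ¬ of 0.15 = 0 (operand ≠ 0)
(¬p ∨ q) = max(0, 0.85) = 0.85
¬(¬p ∨ q): Gödel ¬ of 0.85 = 0 (operand ≠ 0)
(¬(((q ∧ r) ∧ (p → r)) ∨ q) → ¬(¬p ∨ q)): 0 ≤ 0, so result = 1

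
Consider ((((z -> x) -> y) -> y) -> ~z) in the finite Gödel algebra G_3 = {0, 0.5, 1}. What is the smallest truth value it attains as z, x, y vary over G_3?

0.00

The minimum is attained at z = 0.5, x = 0, y = 0.5:
  (z -> x): 0.5 > 0, so result = 0
  ((z -> x) -> y): 0 ≤ 0.5, so result = 1
  (((z -> x) -> y) -> y): 1 > 0.5, so result = 0.5
  ~z: Gödel ¬ of 0.5 = 0 (operand ≠ 0)
  ((((z -> x) -> y) -> y) -> ~z): 0.5 > 0, so result = 0
Checking all 27 assignments confirms none give a value below 0.00.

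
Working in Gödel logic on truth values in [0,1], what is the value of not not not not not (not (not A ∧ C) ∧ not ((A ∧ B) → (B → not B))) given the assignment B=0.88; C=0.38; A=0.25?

not A: Gödel ¬ of 0.25 = 0 (operand ≠ 0)
(not A ∧ C) = min(0, 0.38) = 0
not (not A ∧ C): Gödel ¬ of 0 = 1 (operand is 0)
(A ∧ B) = min(0.25, 0.88) = 0.25
not B: Gödel ¬ of 0.88 = 0 (operand ≠ 0)
(B → not B): 0.88 > 0, so result = 0
((A ∧ B) → (B → not B)): 0.25 > 0, so result = 0
not ((A ∧ B) → (B → not B)): Gödel ¬ of 0 = 1 (operand is 0)
(not (not A ∧ C) ∧ not ((A ∧ B) → (B → not B))) = min(1, 1) = 1
not (not (not A ∧ C) ∧ not ((A ∧ B) → (B → not B))): Gödel ¬ of 1 = 0 (operand ≠ 0)
not not (not (not A ∧ C) ∧ not ((A ∧ B) → (B → not B))): Gödel ¬ of 0 = 1 (operand is 0)
not not not (not (not A ∧ C) ∧ not ((A ∧ B) → (B → not B))): Gödel ¬ of 1 = 0 (operand ≠ 0)
not not not not (not (not A ∧ C) ∧ not ((A ∧ B) → (B → not B))): Gödel ¬ of 0 = 1 (operand is 0)
not not not not not (not (not A ∧ C) ∧ not ((A ∧ B) → (B → not B))): Gödel ¬ of 1 = 0 (operand ≠ 0)

0.00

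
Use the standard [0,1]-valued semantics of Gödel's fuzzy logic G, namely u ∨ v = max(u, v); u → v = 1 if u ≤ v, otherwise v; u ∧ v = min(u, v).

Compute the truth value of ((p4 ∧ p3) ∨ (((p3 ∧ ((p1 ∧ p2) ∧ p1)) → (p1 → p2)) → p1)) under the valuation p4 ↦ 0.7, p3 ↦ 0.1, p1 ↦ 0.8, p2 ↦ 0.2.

0.80

(p4 ∧ p3) = min(0.7, 0.1) = 0.1
(p1 ∧ p2) = min(0.8, 0.2) = 0.2
((p1 ∧ p2) ∧ p1) = min(0.2, 0.8) = 0.2
(p3 ∧ ((p1 ∧ p2) ∧ p1)) = min(0.1, 0.2) = 0.1
(p1 → p2): 0.8 > 0.2, so result = 0.2
((p3 ∧ ((p1 ∧ p2) ∧ p1)) → (p1 → p2)): 0.1 ≤ 0.2, so result = 1
(((p3 ∧ ((p1 ∧ p2) ∧ p1)) → (p1 → p2)) → p1): 1 > 0.8, so result = 0.8
((p4 ∧ p3) ∨ (((p3 ∧ ((p1 ∧ p2) ∧ p1)) → (p1 → p2)) → p1)) = max(0.1, 0.8) = 0.8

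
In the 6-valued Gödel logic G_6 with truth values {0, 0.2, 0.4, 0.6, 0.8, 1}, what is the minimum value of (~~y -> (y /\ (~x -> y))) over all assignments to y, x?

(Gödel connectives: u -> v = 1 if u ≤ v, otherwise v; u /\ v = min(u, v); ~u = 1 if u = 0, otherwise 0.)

The minimum is attained at y = 0.2, x = 0:
  ~y: Gödel ¬ of 0.2 = 0 (operand ≠ 0)
  ~~y: Gödel ¬ of 0 = 1 (operand is 0)
  ~x: Gödel ¬ of 0 = 1 (operand is 0)
  (~x -> y): 1 > 0.2, so result = 0.2
  (y /\ (~x -> y)) = min(0.2, 0.2) = 0.2
  (~~y -> (y /\ (~x -> y))): 1 > 0.2, so result = 0.2
Checking all 36 assignments confirms none give a value below 0.20.

0.20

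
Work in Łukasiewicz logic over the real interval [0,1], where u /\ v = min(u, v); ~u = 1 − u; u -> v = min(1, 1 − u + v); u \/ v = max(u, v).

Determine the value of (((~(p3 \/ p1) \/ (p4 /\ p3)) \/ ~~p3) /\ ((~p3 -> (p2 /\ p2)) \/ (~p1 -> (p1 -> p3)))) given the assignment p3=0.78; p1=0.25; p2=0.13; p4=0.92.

0.78

(p3 \/ p1) = max(0.78, 0.25) = 0.78
~(p3 \/ p1): Łukasiewicz ¬ gives 1 − 0.78 = 0.22
(p4 /\ p3) = min(0.92, 0.78) = 0.78
(~(p3 \/ p1) \/ (p4 /\ p3)) = max(0.22, 0.78) = 0.78
~p3: Łukasiewicz ¬ gives 1 − 0.78 = 0.22
~~p3: Łukasiewicz ¬ gives 1 − 0.22 = 0.78
((~(p3 \/ p1) \/ (p4 /\ p3)) \/ ~~p3) = max(0.78, 0.78) = 0.78
~p3: Łukasiewicz ¬ gives 1 − 0.78 = 0.22
(p2 /\ p2) = min(0.13, 0.13) = 0.13
(~p3 -> (p2 /\ p2)): min(1, 1 − 0.22 + 0.13) = 0.91
~p1: Łukasiewicz ¬ gives 1 − 0.25 = 0.75
(p1 -> p3): min(1, 1 − 0.25 + 0.78) = 1
(~p1 -> (p1 -> p3)): min(1, 1 − 0.75 + 1) = 1
((~p3 -> (p2 /\ p2)) \/ (~p1 -> (p1 -> p3))) = max(0.91, 1) = 1
(((~(p3 \/ p1) \/ (p4 /\ p3)) \/ ~~p3) /\ ((~p3 -> (p2 /\ p2)) \/ (~p1 -> (p1 -> p3)))) = min(0.78, 1) = 0.78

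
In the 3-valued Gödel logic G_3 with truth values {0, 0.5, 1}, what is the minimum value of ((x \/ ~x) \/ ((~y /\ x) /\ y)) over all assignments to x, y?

0.50

The minimum is attained at x = 0.5, y = 0:
  ~x: Gödel ¬ of 0.5 = 0 (operand ≠ 0)
  (x \/ ~x) = max(0.5, 0) = 0.5
  ~y: Gödel ¬ of 0 = 1 (operand is 0)
  (~y /\ x) = min(1, 0.5) = 0.5
  ((~y /\ x) /\ y) = min(0.5, 0) = 0
  ((x \/ ~x) \/ ((~y /\ x) /\ y)) = max(0.5, 0) = 0.5
Checking all 9 assignments confirms none give a value below 0.50.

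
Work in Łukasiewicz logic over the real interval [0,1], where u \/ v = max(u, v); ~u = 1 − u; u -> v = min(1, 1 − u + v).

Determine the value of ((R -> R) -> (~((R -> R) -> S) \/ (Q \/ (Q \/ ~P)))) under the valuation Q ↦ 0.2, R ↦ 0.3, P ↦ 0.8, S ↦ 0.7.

(R -> R): min(1, 1 − 0.3 + 0.3) = 1
(R -> R): min(1, 1 − 0.3 + 0.3) = 1
((R -> R) -> S): min(1, 1 − 1 + 0.7) = 0.7
~((R -> R) -> S): Łukasiewicz ¬ gives 1 − 0.7 = 0.3
~P: Łukasiewicz ¬ gives 1 − 0.8 = 0.2
(Q \/ ~P) = max(0.2, 0.2) = 0.2
(Q \/ (Q \/ ~P)) = max(0.2, 0.2) = 0.2
(~((R -> R) -> S) \/ (Q \/ (Q \/ ~P))) = max(0.3, 0.2) = 0.3
((R -> R) -> (~((R -> R) -> S) \/ (Q \/ (Q \/ ~P)))): min(1, 1 − 1 + 0.3) = 0.3

0.30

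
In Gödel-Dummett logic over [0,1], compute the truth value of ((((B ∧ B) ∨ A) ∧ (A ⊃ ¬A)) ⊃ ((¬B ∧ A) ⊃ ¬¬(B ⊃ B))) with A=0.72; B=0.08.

1.00

(B ∧ B) = min(0.08, 0.08) = 0.08
((B ∧ B) ∨ A) = max(0.08, 0.72) = 0.72
¬A: Gödel ¬ of 0.72 = 0 (operand ≠ 0)
(A ⊃ ¬A): 0.72 > 0, so result = 0
(((B ∧ B) ∨ A) ∧ (A ⊃ ¬A)) = min(0.72, 0) = 0
¬B: Gödel ¬ of 0.08 = 0 (operand ≠ 0)
(¬B ∧ A) = min(0, 0.72) = 0
(B ⊃ B): 0.08 ≤ 0.08, so result = 1
¬(B ⊃ B): Gödel ¬ of 1 = 0 (operand ≠ 0)
¬¬(B ⊃ B): Gödel ¬ of 0 = 1 (operand is 0)
((¬B ∧ A) ⊃ ¬¬(B ⊃ B)): 0 ≤ 1, so result = 1
((((B ∧ B) ∨ A) ∧ (A ⊃ ¬A)) ⊃ ((¬B ∧ A) ⊃ ¬¬(B ⊃ B))): 0 ≤ 1, so result = 1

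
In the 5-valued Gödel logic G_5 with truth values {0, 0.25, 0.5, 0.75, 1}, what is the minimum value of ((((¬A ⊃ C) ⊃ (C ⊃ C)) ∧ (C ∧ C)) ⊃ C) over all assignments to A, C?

Every assignment gives 1. For instance at A = 0, C = 0:
  ¬A: Gödel ¬ of 0 = 1 (operand is 0)
  (¬A ⊃ C): 1 > 0, so result = 0
  (C ⊃ C): 0 ≤ 0, so result = 1
  ((¬A ⊃ C) ⊃ (C ⊃ C)): 0 ≤ 1, so result = 1
  (C ∧ C) = min(0, 0) = 0
  (((¬A ⊃ C) ⊃ (C ⊃ C)) ∧ (C ∧ C)) = min(1, 0) = 0
  ((((¬A ⊃ C) ⊃ (C ⊃ C)) ∧ (C ∧ C)) ⊃ C): 0 ≤ 0, so result = 1
All 25 assignments give value 1 — the formula is a G_5-tautology.

1.00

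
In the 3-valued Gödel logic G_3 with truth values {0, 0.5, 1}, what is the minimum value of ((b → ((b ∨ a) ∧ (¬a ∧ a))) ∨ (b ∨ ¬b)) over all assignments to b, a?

The minimum is attained at b = 0.5, a = 0:
  (b ∨ a) = max(0.5, 0) = 0.5
  ¬a: Gödel ¬ of 0 = 1 (operand is 0)
  (¬a ∧ a) = min(1, 0) = 0
  ((b ∨ a) ∧ (¬a ∧ a)) = min(0.5, 0) = 0
  (b → ((b ∨ a) ∧ (¬a ∧ a))): 0.5 > 0, so result = 0
  ¬b: Gödel ¬ of 0.5 = 0 (operand ≠ 0)
  (b ∨ ¬b) = max(0.5, 0) = 0.5
  ((b → ((b ∨ a) ∧ (¬a ∧ a))) ∨ (b ∨ ¬b)) = max(0, 0.5) = 0.5
Checking all 9 assignments confirms none give a value below 0.50.

0.50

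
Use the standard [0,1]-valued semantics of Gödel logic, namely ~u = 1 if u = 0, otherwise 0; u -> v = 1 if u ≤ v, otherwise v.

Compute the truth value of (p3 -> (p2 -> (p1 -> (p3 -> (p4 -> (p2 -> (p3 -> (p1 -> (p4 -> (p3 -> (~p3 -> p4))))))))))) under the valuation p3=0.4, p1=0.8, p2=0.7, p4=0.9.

1.00

~p3: Gödel ¬ of 0.4 = 0 (operand ≠ 0)
(~p3 -> p4): 0 ≤ 0.9, so result = 1
(p3 -> (~p3 -> p4)): 0.4 ≤ 1, so result = 1
(p4 -> (p3 -> (~p3 -> p4))): 0.9 ≤ 1, so result = 1
(p1 -> (p4 -> (p3 -> (~p3 -> p4)))): 0.8 ≤ 1, so result = 1
(p3 -> (p1 -> (p4 -> (p3 -> (~p3 -> p4))))): 0.4 ≤ 1, so result = 1
(p2 -> (p3 -> (p1 -> (p4 -> (p3 -> (~p3 -> p4)))))): 0.7 ≤ 1, so result = 1
(p4 -> (p2 -> (p3 -> (p1 -> (p4 -> (p3 -> (~p3 -> p4))))))): 0.9 ≤ 1, so result = 1
(p3 -> (p4 -> (p2 -> (p3 -> (p1 -> (p4 -> (p3 -> (~p3 -> p4)))))))): 0.4 ≤ 1, so result = 1
(p1 -> (p3 -> (p4 -> (p2 -> (p3 -> (p1 -> (p4 -> (p3 -> (~p3 -> p4))))))))): 0.8 ≤ 1, so result = 1
(p2 -> (p1 -> (p3 -> (p4 -> (p2 -> (p3 -> (p1 -> (p4 -> (p3 -> (~p3 -> p4)))))))))): 0.7 ≤ 1, so result = 1
(p3 -> (p2 -> (p1 -> (p3 -> (p4 -> (p2 -> (p3 -> (p1 -> (p4 -> (p3 -> (~p3 -> p4))))))))))): 0.4 ≤ 1, so result = 1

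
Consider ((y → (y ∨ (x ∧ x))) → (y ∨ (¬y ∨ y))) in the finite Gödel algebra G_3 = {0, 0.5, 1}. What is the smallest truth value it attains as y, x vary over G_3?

0.50

The minimum is attained at y = 0.5, x = 0:
  (x ∧ x) = min(0, 0) = 0
  (y ∨ (x ∧ x)) = max(0.5, 0) = 0.5
  (y → (y ∨ (x ∧ x))): 0.5 ≤ 0.5, so result = 1
  ¬y: Gödel ¬ of 0.5 = 0 (operand ≠ 0)
  (¬y ∨ y) = max(0, 0.5) = 0.5
  (y ∨ (¬y ∨ y)) = max(0.5, 0.5) = 0.5
  ((y → (y ∨ (x ∧ x))) → (y ∨ (¬y ∨ y))): 1 > 0.5, so result = 0.5
Checking all 9 assignments confirms none give a value below 0.50.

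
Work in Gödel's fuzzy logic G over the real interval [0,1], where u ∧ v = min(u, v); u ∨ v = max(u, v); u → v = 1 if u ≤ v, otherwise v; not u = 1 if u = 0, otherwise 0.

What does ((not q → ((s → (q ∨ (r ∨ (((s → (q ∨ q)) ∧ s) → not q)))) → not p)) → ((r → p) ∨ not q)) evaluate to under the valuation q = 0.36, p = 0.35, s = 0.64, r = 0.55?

0.35

not q: Gödel ¬ of 0.36 = 0 (operand ≠ 0)
(q ∨ q) = max(0.36, 0.36) = 0.36
(s → (q ∨ q)): 0.64 > 0.36, so result = 0.36
((s → (q ∨ q)) ∧ s) = min(0.36, 0.64) = 0.36
not q: Gödel ¬ of 0.36 = 0 (operand ≠ 0)
(((s → (q ∨ q)) ∧ s) → not q): 0.36 > 0, so result = 0
(r ∨ (((s → (q ∨ q)) ∧ s) → not q)) = max(0.55, 0) = 0.55
(q ∨ (r ∨ (((s → (q ∨ q)) ∧ s) → not q))) = max(0.36, 0.55) = 0.55
(s → (q ∨ (r ∨ (((s → (q ∨ q)) ∧ s) → not q)))): 0.64 > 0.55, so result = 0.55
not p: Gödel ¬ of 0.35 = 0 (operand ≠ 0)
((s → (q ∨ (r ∨ (((s → (q ∨ q)) ∧ s) → not q)))) → not p): 0.55 > 0, so result = 0
(not q → ((s → (q ∨ (r ∨ (((s → (q ∨ q)) ∧ s) → not q)))) → not p)): 0 ≤ 0, so result = 1
(r → p): 0.55 > 0.35, so result = 0.35
not q: Gödel ¬ of 0.36 = 0 (operand ≠ 0)
((r → p) ∨ not q) = max(0.35, 0) = 0.35
((not q → ((s → (q ∨ (r ∨ (((s → (q ∨ q)) ∧ s) → not q)))) → not p)) → ((r → p) ∨ not q)): 1 > 0.35, so result = 0.35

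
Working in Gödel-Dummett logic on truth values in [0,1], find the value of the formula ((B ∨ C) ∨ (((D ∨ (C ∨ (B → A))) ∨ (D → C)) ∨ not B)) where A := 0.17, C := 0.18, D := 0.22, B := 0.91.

(B ∨ C) = max(0.91, 0.18) = 0.91
(B → A): 0.91 > 0.17, so result = 0.17
(C ∨ (B → A)) = max(0.18, 0.17) = 0.18
(D ∨ (C ∨ (B → A))) = max(0.22, 0.18) = 0.22
(D → C): 0.22 > 0.18, so result = 0.18
((D ∨ (C ∨ (B → A))) ∨ (D → C)) = max(0.22, 0.18) = 0.22
not B: Gödel ¬ of 0.91 = 0 (operand ≠ 0)
(((D ∨ (C ∨ (B → A))) ∨ (D → C)) ∨ not B) = max(0.22, 0) = 0.22
((B ∨ C) ∨ (((D ∨ (C ∨ (B → A))) ∨ (D → C)) ∨ not B)) = max(0.91, 0.22) = 0.91

0.91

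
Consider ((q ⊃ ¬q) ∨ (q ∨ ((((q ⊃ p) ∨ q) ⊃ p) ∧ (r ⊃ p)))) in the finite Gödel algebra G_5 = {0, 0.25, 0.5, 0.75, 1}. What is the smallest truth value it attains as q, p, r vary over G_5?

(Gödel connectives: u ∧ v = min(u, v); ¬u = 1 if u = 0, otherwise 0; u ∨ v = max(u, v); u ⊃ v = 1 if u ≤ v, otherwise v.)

0.25

The minimum is attained at q = 0.25, p = 0, r = 0:
  ¬q: Gödel ¬ of 0.25 = 0 (operand ≠ 0)
  (q ⊃ ¬q): 0.25 > 0, so result = 0
  (q ⊃ p): 0.25 > 0, so result = 0
  ((q ⊃ p) ∨ q) = max(0, 0.25) = 0.25
  (((q ⊃ p) ∨ q) ⊃ p): 0.25 > 0, so result = 0
  (r ⊃ p): 0 ≤ 0, so result = 1
  ((((q ⊃ p) ∨ q) ⊃ p) ∧ (r ⊃ p)) = min(0, 1) = 0
  (q ∨ ((((q ⊃ p) ∨ q) ⊃ p) ∧ (r ⊃ p))) = max(0.25, 0) = 0.25
  ((q ⊃ ¬q) ∨ (q ∨ ((((q ⊃ p) ∨ q) ⊃ p) ∧ (r ⊃ p)))) = max(0, 0.25) = 0.25
Checking all 125 assignments confirms none give a value below 0.25.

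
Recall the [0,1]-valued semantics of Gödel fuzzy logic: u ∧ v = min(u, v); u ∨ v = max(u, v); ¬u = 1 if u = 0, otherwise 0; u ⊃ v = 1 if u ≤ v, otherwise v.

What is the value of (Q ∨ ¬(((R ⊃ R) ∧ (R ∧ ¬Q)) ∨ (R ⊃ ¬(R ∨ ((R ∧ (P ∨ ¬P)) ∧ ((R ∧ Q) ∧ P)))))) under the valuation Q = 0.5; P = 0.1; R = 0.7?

(R ⊃ R): 0.7 ≤ 0.7, so result = 1
¬Q: Gödel ¬ of 0.5 = 0 (operand ≠ 0)
(R ∧ ¬Q) = min(0.7, 0) = 0
((R ⊃ R) ∧ (R ∧ ¬Q)) = min(1, 0) = 0
¬P: Gödel ¬ of 0.1 = 0 (operand ≠ 0)
(P ∨ ¬P) = max(0.1, 0) = 0.1
(R ∧ (P ∨ ¬P)) = min(0.7, 0.1) = 0.1
(R ∧ Q) = min(0.7, 0.5) = 0.5
((R ∧ Q) ∧ P) = min(0.5, 0.1) = 0.1
((R ∧ (P ∨ ¬P)) ∧ ((R ∧ Q) ∧ P)) = min(0.1, 0.1) = 0.1
(R ∨ ((R ∧ (P ∨ ¬P)) ∧ ((R ∧ Q) ∧ P))) = max(0.7, 0.1) = 0.7
¬(R ∨ ((R ∧ (P ∨ ¬P)) ∧ ((R ∧ Q) ∧ P))): Gödel ¬ of 0.7 = 0 (operand ≠ 0)
(R ⊃ ¬(R ∨ ((R ∧ (P ∨ ¬P)) ∧ ((R ∧ Q) ∧ P)))): 0.7 > 0, so result = 0
(((R ⊃ R) ∧ (R ∧ ¬Q)) ∨ (R ⊃ ¬(R ∨ ((R ∧ (P ∨ ¬P)) ∧ ((R ∧ Q) ∧ P))))) = max(0, 0) = 0
¬(((R ⊃ R) ∧ (R ∧ ¬Q)) ∨ (R ⊃ ¬(R ∨ ((R ∧ (P ∨ ¬P)) ∧ ((R ∧ Q) ∧ P))))): Gödel ¬ of 0 = 1 (operand is 0)
(Q ∨ ¬(((R ⊃ R) ∧ (R ∧ ¬Q)) ∨ (R ⊃ ¬(R ∨ ((R ∧ (P ∨ ¬P)) ∧ ((R ∧ Q) ∧ P)))))) = max(0.5, 1) = 1

1.00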